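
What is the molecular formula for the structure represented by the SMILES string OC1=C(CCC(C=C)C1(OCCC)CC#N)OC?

Heavy atoms from the SMILES: 14 C, 1 N, 3 O.
Implicit hydrogens by atom environment:
  6 × C: 2 H each → 12
  4 × C: no H
  2 × C: 3 H each → 6
  2 × C: 1 H each → 2
  2 × O: no H
  1 × N: no H
  1 × O: 1 H
  Total hydrogens = 21.
Molecular formula: C14H21NO3

C14H21NO3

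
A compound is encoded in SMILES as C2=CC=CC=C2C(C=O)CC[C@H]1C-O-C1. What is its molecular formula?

C13H16O2

Heavy atoms from the SMILES: 13 C, 2 O.
Implicit hydrogens by atom environment:
  5 × C (aromatic): 1 H each → 5
  4 × C: 2 H each → 8
  3 × C: 1 H each → 3
  2 × O: no H
  1 × C (aromatic): no H
  Total hydrogens = 16.
Molecular formula: C13H16O2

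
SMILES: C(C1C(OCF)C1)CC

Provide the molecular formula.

Heavy atoms from the SMILES: 7 C, 1 F, 1 O.
Implicit hydrogens by atom environment:
  4 × C: 2 H each → 8
  2 × C: 1 H each → 2
  1 × C: 3 H
  1 × F: no H
  1 × O: no H
  Total hydrogens = 13.
Molecular formula: C7H13FO

C7H13FO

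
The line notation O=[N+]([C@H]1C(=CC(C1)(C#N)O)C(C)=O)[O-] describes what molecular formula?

Heavy atoms from the SMILES: 8 C, 2 N, 4 O.
Implicit hydrogens by atom environment:
  4 × C: no H
  2 × C: 1 H each → 2
  2 × O: no H
  1 × C: 3 H
  1 × C: 2 H
  1 × N: no H
  1 × N (charge +1): no H
  1 × O: 1 H
  1 × O (charge -1): no H
  Total hydrogens = 8.
Molecular formula: C8H8N2O4

C8H8N2O4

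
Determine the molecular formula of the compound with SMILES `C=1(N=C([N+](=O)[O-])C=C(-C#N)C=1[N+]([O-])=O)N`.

Heavy atoms from the SMILES: 6 C, 5 N, 4 O.
Implicit hydrogens by atom environment:
  4 × C (aromatic): no H
  2 × N (charge +1): no H
  2 × O: no H
  2 × O (charge -1): no H
  1 × C (aromatic): 1 H
  1 × C: no H
  1 × N: 2 H
  1 × N (aromatic): no H
  1 × N: no H
  Total hydrogens = 3.
Molecular formula: C6H3N5O4

C6H3N5O4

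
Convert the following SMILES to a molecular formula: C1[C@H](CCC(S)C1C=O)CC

Heavy atoms from the SMILES: 9 C, 1 O, 1 S.
Implicit hydrogens by atom environment:
  4 × C: 2 H each → 8
  4 × C: 1 H each → 4
  1 × C: 3 H
  1 × O: no H
  1 × S: 1 H
  Total hydrogens = 16.
Molecular formula: C9H16OS

C9H16OS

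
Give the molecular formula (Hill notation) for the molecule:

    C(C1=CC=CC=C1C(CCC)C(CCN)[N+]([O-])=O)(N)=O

C14H21N3O3

Heavy atoms from the SMILES: 14 C, 3 N, 3 O.
Implicit hydrogens by atom environment:
  4 × C: 2 H each → 8
  4 × C (aromatic): 1 H each → 4
  2 × C: 1 H each → 2
  2 × C (aromatic): no H
  2 × N: 2 H each → 4
  2 × O: no H
  1 × C: 3 H
  1 × C: no H
  1 × N (charge +1): no H
  1 × O (charge -1): no H
  Total hydrogens = 21.
Molecular formula: C14H21N3O3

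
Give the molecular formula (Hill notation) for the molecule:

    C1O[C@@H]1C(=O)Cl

Heavy atoms from the SMILES: 3 C, 1 Cl, 2 O.
Implicit hydrogens by atom environment:
  2 × O: no H
  1 × C: 2 H
  1 × C: 1 H
  1 × C: no H
  1 × Cl: no H
  Total hydrogens = 3.
Molecular formula: C3H3ClO2

C3H3ClO2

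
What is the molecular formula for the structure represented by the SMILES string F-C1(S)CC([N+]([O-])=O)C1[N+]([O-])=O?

Heavy atoms from the SMILES: 4 C, 1 F, 2 N, 4 O, 1 S.
Implicit hydrogens by atom environment:
  2 × C: 1 H each → 2
  2 × N (charge +1): no H
  2 × O: no H
  2 × O (charge -1): no H
  1 × C: 2 H
  1 × C: no H
  1 × F: no H
  1 × S: 1 H
  Total hydrogens = 5.
Molecular formula: C4H5FN2O4S

C4H5FN2O4S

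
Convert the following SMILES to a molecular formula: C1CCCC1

C5H10

Heavy atoms from the SMILES: 5 C.
Implicit hydrogens by atom environment:
  5 × C: 2 H each → 10
  Total hydrogens = 10.
Molecular formula: C5H10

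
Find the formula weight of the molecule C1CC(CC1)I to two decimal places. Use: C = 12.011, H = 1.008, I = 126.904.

196.03

Molecular formula: C5H9I.
M = 5×12.011 + 9×1.008 + 1×126.904 = 196.03 g/mol.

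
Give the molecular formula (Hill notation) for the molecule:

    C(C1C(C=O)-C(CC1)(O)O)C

Heavy atoms from the SMILES: 8 C, 3 O.
Implicit hydrogens by atom environment:
  3 × C: 2 H each → 6
  3 × C: 1 H each → 3
  2 × O: 1 H each → 2
  1 × C: 3 H
  1 × C: no H
  1 × O: no H
  Total hydrogens = 14.
Molecular formula: C8H14O3

C8H14O3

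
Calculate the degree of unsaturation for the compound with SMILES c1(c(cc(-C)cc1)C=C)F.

5

Molecular formula from the SMILES: C9H9F.
DoU = (2C + 2 + N − H − X)/2 = (2·9 + 2 + 0 − 9 − 1)/2 = 10/2 = 5.
(Structurally: 1 ring(s) + 4 π bond(s) = 5.)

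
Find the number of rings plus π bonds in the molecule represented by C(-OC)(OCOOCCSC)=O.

1

Molecular formula from the SMILES: C6H12O5S.
DoU = (2C + 2 + N − H − X)/2 = (2·6 + 2 + 0 − 12 − 0)/2 = 2/2 = 1.
(Structurally: 0 ring(s) + 1 π bond(s) = 1.)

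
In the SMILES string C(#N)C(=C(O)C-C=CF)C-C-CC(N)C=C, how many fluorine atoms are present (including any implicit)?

1

The symbol for fluorine appears 1 time in the SMILES.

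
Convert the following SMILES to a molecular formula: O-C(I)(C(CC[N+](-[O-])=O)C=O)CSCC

C8H14INO4S

Heavy atoms from the SMILES: 8 C, 1 I, 1 N, 4 O, 1 S.
Implicit hydrogens by atom environment:
  4 × C: 2 H each → 8
  2 × C: 1 H each → 2
  2 × O: no H
  1 × C: 3 H
  1 × C: no H
  1 × I: no H
  1 × N (charge +1): no H
  1 × O: 1 H
  1 × O (charge -1): no H
  1 × S: no H
  Total hydrogens = 14.
Molecular formula: C8H14INO4S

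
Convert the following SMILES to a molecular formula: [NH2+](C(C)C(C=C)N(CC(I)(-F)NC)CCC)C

Heavy atoms from the SMILES: 12 C, 1 F, 1 I, 3 N.
Implicit hydrogens by atom environment:
  4 × C: 3 H each → 12
  4 × C: 2 H each → 8
  3 × C: 1 H each → 3
  1 × C: no H
  1 × F: no H
  1 × I: no H
  1 × N (charge +1): 2 H
  1 × N: 1 H
  1 × N: no H
  Total hydrogens = 26.
Net charge +1.
Molecular formula: C12H26FIN3+

C12H26FIN3+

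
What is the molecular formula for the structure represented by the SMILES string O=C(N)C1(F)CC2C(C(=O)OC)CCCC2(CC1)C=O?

Heavy atoms from the SMILES: 14 C, 1 F, 1 N, 4 O.
Implicit hydrogens by atom environment:
  6 × C: 2 H each → 12
  4 × C: no H
  4 × O: no H
  3 × C: 1 H each → 3
  1 × C: 3 H
  1 × F: no H
  1 × N: 2 H
  Total hydrogens = 20.
Molecular formula: C14H20FNO4

C14H20FNO4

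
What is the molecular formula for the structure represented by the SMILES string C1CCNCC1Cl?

Heavy atoms from the SMILES: 5 C, 1 Cl, 1 N.
Implicit hydrogens by atom environment:
  4 × C: 2 H each → 8
  1 × C: 1 H
  1 × Cl: no H
  1 × N: 1 H
  Total hydrogens = 10.
Molecular formula: C5H10ClN

C5H10ClN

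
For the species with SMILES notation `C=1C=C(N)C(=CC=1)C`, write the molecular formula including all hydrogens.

Heavy atoms from the SMILES: 7 C, 1 N.
Implicit hydrogens by atom environment:
  4 × C (aromatic): 1 H each → 4
  2 × C (aromatic): no H
  1 × C: 3 H
  1 × N: 2 H
  Total hydrogens = 9.
Molecular formula: C7H9N

C7H9N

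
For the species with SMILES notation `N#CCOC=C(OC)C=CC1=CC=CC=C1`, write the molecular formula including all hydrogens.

C13H13NO2

Heavy atoms from the SMILES: 13 C, 1 N, 2 O.
Implicit hydrogens by atom environment:
  5 × C (aromatic): 1 H each → 5
  3 × C: 1 H each → 3
  2 × C: no H
  2 × O: no H
  1 × C: 3 H
  1 × C: 2 H
  1 × C (aromatic): no H
  1 × N: no H
  Total hydrogens = 13.
Molecular formula: C13H13NO2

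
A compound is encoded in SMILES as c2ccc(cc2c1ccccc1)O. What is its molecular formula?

C12H10O

Heavy atoms from the SMILES: 12 C, 1 O.
Implicit hydrogens by atom environment:
  9 × C (aromatic): 1 H each → 9
  3 × C (aromatic): no H
  1 × O: 1 H
  Total hydrogens = 10.
Molecular formula: C12H10O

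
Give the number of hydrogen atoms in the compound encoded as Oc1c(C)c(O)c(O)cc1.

Hydrogens are implicit in SMILES; fill each atom to its normal valence:
  4 × C (aromatic): no H
  3 × O: 1 H each → 3
  2 × C (aromatic): 1 H each → 2
  1 × C: 3 H
  Total hydrogens = 8.

8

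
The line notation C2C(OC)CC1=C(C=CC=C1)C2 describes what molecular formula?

Heavy atoms from the SMILES: 11 C, 1 O.
Implicit hydrogens by atom environment:
  4 × C (aromatic): 1 H each → 4
  3 × C: 2 H each → 6
  2 × C (aromatic): no H
  1 × C: 3 H
  1 × C: 1 H
  1 × O: no H
  Total hydrogens = 14.
Molecular formula: C11H14O

C11H14O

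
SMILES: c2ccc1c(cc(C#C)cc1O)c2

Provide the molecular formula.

Heavy atoms from the SMILES: 12 C, 1 O.
Implicit hydrogens by atom environment:
  6 × C (aromatic): 1 H each → 6
  4 × C (aromatic): no H
  1 × C: 1 H
  1 × C: no H
  1 × O: 1 H
  Total hydrogens = 8.
Molecular formula: C12H8O

C12H8O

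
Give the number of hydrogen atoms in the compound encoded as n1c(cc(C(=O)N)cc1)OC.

Hydrogens are implicit in SMILES; fill each atom to its normal valence:
  3 × C (aromatic): 1 H each → 3
  2 × C (aromatic): no H
  2 × O: no H
  1 × C: 3 H
  1 × C: no H
  1 × N: 2 H
  1 × N (aromatic): no H
  Total hydrogens = 8.

8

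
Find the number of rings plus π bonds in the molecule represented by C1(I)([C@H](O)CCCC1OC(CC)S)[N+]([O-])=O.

2

Molecular formula from the SMILES: C9H16INO4S.
DoU = (2C + 2 + N − H − X)/2 = (2·9 + 2 + 1 − 16 − 1)/2 = 4/2 = 2.
(Structurally: 1 ring(s) + 1 π bond(s) = 2.)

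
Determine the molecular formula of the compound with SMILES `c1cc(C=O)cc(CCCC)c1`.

Heavy atoms from the SMILES: 11 C, 1 O.
Implicit hydrogens by atom environment:
  4 × C (aromatic): 1 H each → 4
  3 × C: 2 H each → 6
  2 × C (aromatic): no H
  1 × C: 3 H
  1 × C: 1 H
  1 × O: no H
  Total hydrogens = 14.
Molecular formula: C11H14O

C11H14O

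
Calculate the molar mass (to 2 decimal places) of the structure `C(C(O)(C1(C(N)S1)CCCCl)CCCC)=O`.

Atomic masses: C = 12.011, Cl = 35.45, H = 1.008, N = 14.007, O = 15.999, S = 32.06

Molecular formula: C11H20ClNO2S.
M = 11×12.011 + 1×35.45 + 20×1.008 + 1×14.007 + 2×15.999 + 1×32.06 = 265.80 g/mol.

265.80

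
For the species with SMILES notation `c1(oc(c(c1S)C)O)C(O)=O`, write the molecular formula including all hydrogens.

Heavy atoms from the SMILES: 6 C, 4 O, 1 S.
Implicit hydrogens by atom environment:
  4 × C (aromatic): no H
  2 × O: 1 H each → 2
  1 × C: 3 H
  1 × C: no H
  1 × O (aromatic): no H
  1 × O: no H
  1 × S: 1 H
  Total hydrogens = 6.
Molecular formula: C6H6O4S

C6H6O4S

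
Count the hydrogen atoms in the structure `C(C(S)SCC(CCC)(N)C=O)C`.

Hydrogens are implicit in SMILES; fill each atom to its normal valence:
  4 × C: 2 H each → 8
  2 × C: 3 H each → 6
  2 × C: 1 H each → 2
  1 × C: no H
  1 × N: 2 H
  1 × O: no H
  1 × S: 1 H
  1 × S: no H
  Total hydrogens = 19.

19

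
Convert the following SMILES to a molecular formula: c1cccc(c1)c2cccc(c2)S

C12H10S

Heavy atoms from the SMILES: 12 C, 1 S.
Implicit hydrogens by atom environment:
  9 × C (aromatic): 1 H each → 9
  3 × C (aromatic): no H
  1 × S: 1 H
  Total hydrogens = 10.
Molecular formula: C12H10S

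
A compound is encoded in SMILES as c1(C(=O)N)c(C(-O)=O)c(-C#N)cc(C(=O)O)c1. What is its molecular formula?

Heavy atoms from the SMILES: 10 C, 2 N, 5 O.
Implicit hydrogens by atom environment:
  4 × C (aromatic): no H
  4 × C: no H
  3 × O: no H
  2 × C (aromatic): 1 H each → 2
  2 × O: 1 H each → 2
  1 × N: 2 H
  1 × N: no H
  Total hydrogens = 6.
Molecular formula: C10H6N2O5

C10H6N2O5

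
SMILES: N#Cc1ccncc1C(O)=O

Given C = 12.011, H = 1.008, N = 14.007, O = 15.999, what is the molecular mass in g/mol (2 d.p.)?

Molecular formula: C7H4N2O2.
M = 7×12.011 + 4×1.008 + 2×14.007 + 2×15.999 = 148.12 g/mol.

148.12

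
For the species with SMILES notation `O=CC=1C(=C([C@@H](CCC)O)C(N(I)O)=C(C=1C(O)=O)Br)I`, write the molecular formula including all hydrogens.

C12H12BrI2NO5

Heavy atoms from the SMILES: 1 Br, 12 C, 2 I, 1 N, 5 O.
Implicit hydrogens by atom environment:
  6 × C (aromatic): no H
  3 × O: 1 H each → 3
  2 × C: 2 H each → 4
  2 × C: 1 H each → 2
  2 × I: no H
  2 × O: no H
  1 × Br: no H
  1 × C: 3 H
  1 × C: no H
  1 × N: no H
  Total hydrogens = 12.
Molecular formula: C12H12BrI2NO5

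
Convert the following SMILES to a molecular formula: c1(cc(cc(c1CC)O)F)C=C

Heavy atoms from the SMILES: 10 C, 1 F, 1 O.
Implicit hydrogens by atom environment:
  4 × C (aromatic): no H
  2 × C: 2 H each → 4
  2 × C (aromatic): 1 H each → 2
  1 × C: 3 H
  1 × C: 1 H
  1 × F: no H
  1 × O: 1 H
  Total hydrogens = 11.
Molecular formula: C10H11FO

C10H11FO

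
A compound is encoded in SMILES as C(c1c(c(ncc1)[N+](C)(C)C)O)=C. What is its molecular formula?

C10H15N2O+

Heavy atoms from the SMILES: 10 C, 2 N, 1 O.
Implicit hydrogens by atom environment:
  3 × C: 3 H each → 9
  3 × C (aromatic): no H
  2 × C (aromatic): 1 H each → 2
  1 × C: 2 H
  1 × C: 1 H
  1 × N (aromatic): no H
  1 × N (charge +1): no H
  1 × O: 1 H
  Total hydrogens = 15.
Net charge +1.
Molecular formula: C10H15N2O+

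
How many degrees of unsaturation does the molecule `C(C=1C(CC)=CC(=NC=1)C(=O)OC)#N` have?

7

Molecular formula from the SMILES: C10H10N2O2.
DoU = (2C + 2 + N − H − X)/2 = (2·10 + 2 + 2 − 10 − 0)/2 = 14/2 = 7.
(Structurally: 1 ring(s) + 6 π bond(s) = 7.)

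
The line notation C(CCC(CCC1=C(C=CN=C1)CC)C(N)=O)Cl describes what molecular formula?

Heavy atoms from the SMILES: 14 C, 1 Cl, 2 N, 1 O.
Implicit hydrogens by atom environment:
  6 × C: 2 H each → 12
  3 × C (aromatic): 1 H each → 3
  2 × C (aromatic): no H
  1 × C: 3 H
  1 × C: 1 H
  1 × C: no H
  1 × Cl: no H
  1 × N: 2 H
  1 × N (aromatic): no H
  1 × O: no H
  Total hydrogens = 21.
Molecular formula: C14H21ClN2O

C14H21ClN2O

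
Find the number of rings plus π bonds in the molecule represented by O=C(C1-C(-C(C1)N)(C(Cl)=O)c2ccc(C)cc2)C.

Molecular formula from the SMILES: C14H16ClNO2.
DoU = (2C + 2 + N − H − X)/2 = (2·14 + 2 + 1 − 16 − 1)/2 = 14/2 = 7.
(Structurally: 2 ring(s) + 5 π bond(s) = 7.)

7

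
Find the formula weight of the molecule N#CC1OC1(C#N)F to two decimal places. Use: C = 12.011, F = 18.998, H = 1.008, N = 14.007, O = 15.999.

112.06

Molecular formula: C4HFN2O.
M = 4×12.011 + 1×18.998 + 1×1.008 + 2×14.007 + 1×15.999 = 112.06 g/mol.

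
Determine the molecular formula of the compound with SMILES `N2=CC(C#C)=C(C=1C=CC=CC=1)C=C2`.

Heavy atoms from the SMILES: 13 C, 1 N.
Implicit hydrogens by atom environment:
  8 × C (aromatic): 1 H each → 8
  3 × C (aromatic): no H
  1 × C: 1 H
  1 × C: no H
  1 × N (aromatic): no H
  Total hydrogens = 9.
Molecular formula: C13H9N

C13H9N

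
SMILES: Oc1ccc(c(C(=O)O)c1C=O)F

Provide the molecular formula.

Heavy atoms from the SMILES: 8 C, 1 F, 4 O.
Implicit hydrogens by atom environment:
  4 × C (aromatic): no H
  2 × C (aromatic): 1 H each → 2
  2 × O: 1 H each → 2
  2 × O: no H
  1 × C: 1 H
  1 × C: no H
  1 × F: no H
  Total hydrogens = 5.
Molecular formula: C8H5FO4

C8H5FO4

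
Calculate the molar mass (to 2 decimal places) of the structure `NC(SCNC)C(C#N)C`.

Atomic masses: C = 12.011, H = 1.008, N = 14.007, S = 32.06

Molecular formula: C6H13N3S.
M = 6×12.011 + 13×1.008 + 3×14.007 + 1×32.06 = 159.25 g/mol.

159.25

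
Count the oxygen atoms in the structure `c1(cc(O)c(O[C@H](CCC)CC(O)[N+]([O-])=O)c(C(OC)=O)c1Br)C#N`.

7

The symbol for oxygen appears 7 times in the SMILES.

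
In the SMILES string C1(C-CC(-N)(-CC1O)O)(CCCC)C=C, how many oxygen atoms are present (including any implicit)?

2

The symbol for oxygen appears 2 times in the SMILES.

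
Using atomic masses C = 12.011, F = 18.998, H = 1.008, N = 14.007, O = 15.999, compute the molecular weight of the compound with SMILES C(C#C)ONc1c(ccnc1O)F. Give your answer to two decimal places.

182.15

Molecular formula: C8H7FN2O2.
M = 8×12.011 + 1×18.998 + 7×1.008 + 2×14.007 + 2×15.999 = 182.15 g/mol.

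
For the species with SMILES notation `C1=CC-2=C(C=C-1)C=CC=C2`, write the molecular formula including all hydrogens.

Heavy atoms from the SMILES: 10 C.
Implicit hydrogens by atom environment:
  8 × C (aromatic): 1 H each → 8
  2 × C (aromatic): no H
  Total hydrogens = 8.
Molecular formula: C10H8

C10H8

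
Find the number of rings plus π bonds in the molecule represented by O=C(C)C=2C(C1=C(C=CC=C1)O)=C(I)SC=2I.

Molecular formula from the SMILES: C12H8I2O2S.
DoU = (2C + 2 + N − H − X)/2 = (2·12 + 2 + 0 − 8 − 2)/2 = 16/2 = 8.
(Structurally: 2 ring(s) + 6 π bond(s) = 8.)

8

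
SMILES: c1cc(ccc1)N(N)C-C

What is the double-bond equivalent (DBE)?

4

Molecular formula from the SMILES: C8H12N2.
DoU = (2C + 2 + N − H − X)/2 = (2·8 + 2 + 2 − 12 − 0)/2 = 8/2 = 4.
(Structurally: 1 ring(s) + 3 π bond(s) = 4.)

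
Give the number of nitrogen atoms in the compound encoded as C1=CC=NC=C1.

1

The symbol for nitrogen appears 1 time in the SMILES.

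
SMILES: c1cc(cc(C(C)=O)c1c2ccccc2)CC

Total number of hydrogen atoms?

Hydrogens are implicit in SMILES; fill each atom to its normal valence:
  8 × C (aromatic): 1 H each → 8
  4 × C (aromatic): no H
  2 × C: 3 H each → 6
  1 × C: 2 H
  1 × C: no H
  1 × O: no H
  Total hydrogens = 16.

16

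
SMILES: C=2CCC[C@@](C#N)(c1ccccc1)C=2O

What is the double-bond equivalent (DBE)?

8

Molecular formula from the SMILES: C13H13NO.
DoU = (2C + 2 + N − H − X)/2 = (2·13 + 2 + 1 − 13 − 0)/2 = 16/2 = 8.
(Structurally: 2 ring(s) + 6 π bond(s) = 8.)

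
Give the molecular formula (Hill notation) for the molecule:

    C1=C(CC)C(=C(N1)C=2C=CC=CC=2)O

Heavy atoms from the SMILES: 12 C, 1 N, 1 O.
Implicit hydrogens by atom environment:
  6 × C (aromatic): 1 H each → 6
  4 × C (aromatic): no H
  1 × C: 3 H
  1 × C: 2 H
  1 × N (aromatic): 1 H
  1 × O: 1 H
  Total hydrogens = 13.
Molecular formula: C12H13NO

C12H13NO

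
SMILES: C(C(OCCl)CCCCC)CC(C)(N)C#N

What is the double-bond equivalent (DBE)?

Molecular formula from the SMILES: C12H23ClN2O.
DoU = (2C + 2 + N − H − X)/2 = (2·12 + 2 + 2 − 23 − 1)/2 = 4/2 = 2.
(Structurally: 0 ring(s) + 2 π bond(s) = 2.)

2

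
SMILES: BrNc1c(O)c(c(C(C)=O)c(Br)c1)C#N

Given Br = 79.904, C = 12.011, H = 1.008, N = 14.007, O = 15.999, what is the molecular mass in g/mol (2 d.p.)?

Molecular formula: C9H6Br2N2O2.
M = 2×79.904 + 9×12.011 + 6×1.008 + 2×14.007 + 2×15.999 = 333.97 g/mol.

333.97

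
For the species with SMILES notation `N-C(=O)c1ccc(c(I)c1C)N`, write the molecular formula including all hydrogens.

Heavy atoms from the SMILES: 8 C, 1 I, 2 N, 1 O.
Implicit hydrogens by atom environment:
  4 × C (aromatic): no H
  2 × C (aromatic): 1 H each → 2
  2 × N: 2 H each → 4
  1 × C: 3 H
  1 × C: no H
  1 × I: no H
  1 × O: no H
  Total hydrogens = 9.
Molecular formula: C8H9IN2O

C8H9IN2O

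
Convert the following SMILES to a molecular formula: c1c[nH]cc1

C4H5N

Heavy atoms from the SMILES: 4 C, 1 N.
Implicit hydrogens by atom environment:
  4 × C (aromatic): 1 H each → 4
  1 × N (aromatic): 1 H
  Total hydrogens = 5.
Molecular formula: C4H5N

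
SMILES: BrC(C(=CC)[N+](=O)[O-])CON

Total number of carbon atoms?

The symbol for carbon appears 5 times in the SMILES.

5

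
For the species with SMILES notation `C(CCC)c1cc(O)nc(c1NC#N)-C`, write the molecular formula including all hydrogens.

C11H15N3O

Heavy atoms from the SMILES: 11 C, 3 N, 1 O.
Implicit hydrogens by atom environment:
  4 × C (aromatic): no H
  3 × C: 2 H each → 6
  2 × C: 3 H each → 6
  1 × C (aromatic): 1 H
  1 × C: no H
  1 × N: 1 H
  1 × N (aromatic): no H
  1 × N: no H
  1 × O: 1 H
  Total hydrogens = 15.
Molecular formula: C11H15N3O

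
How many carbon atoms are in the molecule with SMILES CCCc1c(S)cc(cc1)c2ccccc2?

The symbol for carbon appears 15 times in the SMILES. Lowercase c denotes aromatic carbon and counts toward C.

15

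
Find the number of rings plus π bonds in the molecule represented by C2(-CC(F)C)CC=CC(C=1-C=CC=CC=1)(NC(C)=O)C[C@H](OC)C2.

7

Molecular formula from the SMILES: C20H28FNO2.
DoU = (2C + 2 + N − H − X)/2 = (2·20 + 2 + 1 − 28 − 1)/2 = 14/2 = 7.
(Structurally: 2 ring(s) + 5 π bond(s) = 7.)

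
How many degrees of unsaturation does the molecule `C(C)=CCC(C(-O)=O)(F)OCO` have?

2

Molecular formula from the SMILES: C7H11FO4.
DoU = (2C + 2 + N − H − X)/2 = (2·7 + 2 + 0 − 11 − 1)/2 = 4/2 = 2.
(Structurally: 0 ring(s) + 2 π bond(s) = 2.)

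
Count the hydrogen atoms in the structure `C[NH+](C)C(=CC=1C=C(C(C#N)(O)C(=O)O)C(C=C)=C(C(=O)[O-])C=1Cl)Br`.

Hydrogens are implicit in SMILES; fill each atom to its normal valence:
  5 × C (aromatic): no H
  5 × C: no H
  2 × C: 3 H each → 6
  2 × C: 1 H each → 2
  2 × O: 1 H each → 2
  2 × O: no H
  1 × Br: no H
  1 × C: 2 H
  1 × C (aromatic): 1 H
  1 × Cl: no H
  1 × N (charge +1): 1 H
  1 × N: no H
  1 × O (charge -1): no H
  Total hydrogens = 14.

14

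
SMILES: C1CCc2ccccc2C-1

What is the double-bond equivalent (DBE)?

5

Molecular formula from the SMILES: C10H12.
DoU = (2C + 2 + N − H − X)/2 = (2·10 + 2 + 0 − 12 − 0)/2 = 10/2 = 5.
(Structurally: 2 ring(s) + 3 π bond(s) = 5.)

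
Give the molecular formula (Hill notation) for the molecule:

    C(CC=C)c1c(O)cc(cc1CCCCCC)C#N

C17H23NO

Heavy atoms from the SMILES: 17 C, 1 N, 1 O.
Implicit hydrogens by atom environment:
  8 × C: 2 H each → 16
  4 × C (aromatic): no H
  2 × C (aromatic): 1 H each → 2
  1 × C: 3 H
  1 × C: 1 H
  1 × C: no H
  1 × N: no H
  1 × O: 1 H
  Total hydrogens = 23.
Molecular formula: C17H23NO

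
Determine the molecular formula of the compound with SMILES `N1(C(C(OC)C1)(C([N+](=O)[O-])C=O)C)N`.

C7H13N3O4

Heavy atoms from the SMILES: 7 C, 3 N, 4 O.
Implicit hydrogens by atom environment:
  3 × C: 1 H each → 3
  3 × O: no H
  2 × C: 3 H each → 6
  1 × C: 2 H
  1 × C: no H
  1 × N: 2 H
  1 × N: no H
  1 × N (charge +1): no H
  1 × O (charge -1): no H
  Total hydrogens = 13.
Molecular formula: C7H13N3O4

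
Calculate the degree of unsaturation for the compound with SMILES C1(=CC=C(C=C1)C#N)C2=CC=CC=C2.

Molecular formula from the SMILES: C13H9N.
DoU = (2C + 2 + N − H − X)/2 = (2·13 + 2 + 1 − 9 − 0)/2 = 20/2 = 10.
(Structurally: 2 ring(s) + 8 π bond(s) = 10.)

10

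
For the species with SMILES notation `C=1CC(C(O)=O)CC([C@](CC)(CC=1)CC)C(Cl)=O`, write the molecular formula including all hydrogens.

C14H21ClO3

Heavy atoms from the SMILES: 14 C, 1 Cl, 3 O.
Implicit hydrogens by atom environment:
  5 × C: 2 H each → 10
  4 × C: 1 H each → 4
  3 × C: no H
  2 × C: 3 H each → 6
  2 × O: no H
  1 × Cl: no H
  1 × O: 1 H
  Total hydrogens = 21.
Molecular formula: C14H21ClO3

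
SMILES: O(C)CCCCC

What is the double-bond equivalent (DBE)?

0

Molecular formula from the SMILES: C6H14O.
DoU = (2C + 2 + N − H − X)/2 = (2·6 + 2 + 0 − 14 − 0)/2 = 0/2 = 0.
(Structurally: 0 ring(s) + 0 π bond(s) = 0.)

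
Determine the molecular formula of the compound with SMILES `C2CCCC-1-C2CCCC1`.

C10H18

Heavy atoms from the SMILES: 10 C.
Implicit hydrogens by atom environment:
  8 × C: 2 H each → 16
  2 × C: 1 H each → 2
  Total hydrogens = 18.
Molecular formula: C10H18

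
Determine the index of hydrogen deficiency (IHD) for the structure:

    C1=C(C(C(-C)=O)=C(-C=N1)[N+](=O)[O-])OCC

Molecular formula from the SMILES: C9H10N2O4.
DoU = (2C + 2 + N − H − X)/2 = (2·9 + 2 + 2 − 10 − 0)/2 = 12/2 = 6.
(Structurally: 1 ring(s) + 5 π bond(s) = 6.)

6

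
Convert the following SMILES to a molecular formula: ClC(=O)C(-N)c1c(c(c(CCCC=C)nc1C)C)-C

C15H21ClN2O

Heavy atoms from the SMILES: 15 C, 1 Cl, 2 N, 1 O.
Implicit hydrogens by atom environment:
  5 × C (aromatic): no H
  4 × C: 2 H each → 8
  3 × C: 3 H each → 9
  2 × C: 1 H each → 2
  1 × C: no H
  1 × Cl: no H
  1 × N: 2 H
  1 × N (aromatic): no H
  1 × O: no H
  Total hydrogens = 21.
Molecular formula: C15H21ClN2O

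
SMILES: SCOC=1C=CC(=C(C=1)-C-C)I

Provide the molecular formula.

C9H11IOS

Heavy atoms from the SMILES: 9 C, 1 I, 1 O, 1 S.
Implicit hydrogens by atom environment:
  3 × C (aromatic): 1 H each → 3
  3 × C (aromatic): no H
  2 × C: 2 H each → 4
  1 × C: 3 H
  1 × I: no H
  1 × O: no H
  1 × S: 1 H
  Total hydrogens = 11.
Molecular formula: C9H11IOS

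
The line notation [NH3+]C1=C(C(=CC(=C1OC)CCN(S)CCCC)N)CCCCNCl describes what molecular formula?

C17H32ClN4OS+

Heavy atoms from the SMILES: 17 C, 1 Cl, 4 N, 1 O, 1 S.
Implicit hydrogens by atom environment:
  9 × C: 2 H each → 18
  5 × C (aromatic): no H
  2 × C: 3 H each → 6
  1 × C (aromatic): 1 H
  1 × Cl: no H
  1 × N (charge +1): 3 H
  1 × N: 2 H
  1 × N: 1 H
  1 × N: no H
  1 × O: no H
  1 × S: 1 H
  Total hydrogens = 32.
Net charge +1.
Molecular formula: C17H32ClN4OS+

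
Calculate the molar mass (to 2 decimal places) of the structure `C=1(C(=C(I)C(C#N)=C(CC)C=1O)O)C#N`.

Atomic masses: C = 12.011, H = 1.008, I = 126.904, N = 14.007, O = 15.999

314.08

Molecular formula: C10H7IN2O2.
M = 10×12.011 + 7×1.008 + 1×126.904 + 2×14.007 + 2×15.999 = 314.08 g/mol.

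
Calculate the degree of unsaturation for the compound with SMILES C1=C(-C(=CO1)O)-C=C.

4

Molecular formula from the SMILES: C6H6O2.
DoU = (2C + 2 + N − H − X)/2 = (2·6 + 2 + 0 − 6 − 0)/2 = 8/2 = 4.
(Structurally: 1 ring(s) + 3 π bond(s) = 4.)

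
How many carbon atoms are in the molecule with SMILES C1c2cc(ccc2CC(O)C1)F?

10

The symbol for carbon appears 10 times in the SMILES. Lowercase c denotes aromatic carbon and counts toward C.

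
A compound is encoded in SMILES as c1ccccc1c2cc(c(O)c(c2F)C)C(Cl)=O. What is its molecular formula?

Heavy atoms from the SMILES: 14 C, 1 Cl, 1 F, 2 O.
Implicit hydrogens by atom environment:
  6 × C (aromatic): 1 H each → 6
  6 × C (aromatic): no H
  1 × C: 3 H
  1 × C: no H
  1 × Cl: no H
  1 × F: no H
  1 × O: 1 H
  1 × O: no H
  Total hydrogens = 10.
Molecular formula: C14H10ClFO2

C14H10ClFO2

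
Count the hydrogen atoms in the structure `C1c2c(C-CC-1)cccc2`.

Hydrogens are implicit in SMILES; fill each atom to its normal valence:
  4 × C: 2 H each → 8
  4 × C (aromatic): 1 H each → 4
  2 × C (aromatic): no H
  Total hydrogens = 12.

12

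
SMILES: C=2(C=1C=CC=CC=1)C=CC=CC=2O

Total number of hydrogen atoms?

10

Hydrogens are implicit in SMILES; fill each atom to its normal valence:
  9 × C (aromatic): 1 H each → 9
  3 × C (aromatic): no H
  1 × O: 1 H
  Total hydrogens = 10.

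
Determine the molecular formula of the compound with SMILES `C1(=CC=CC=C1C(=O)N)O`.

C7H7NO2

Heavy atoms from the SMILES: 7 C, 1 N, 2 O.
Implicit hydrogens by atom environment:
  4 × C (aromatic): 1 H each → 4
  2 × C (aromatic): no H
  1 × C: no H
  1 × N: 2 H
  1 × O: 1 H
  1 × O: no H
  Total hydrogens = 7.
Molecular formula: C7H7NO2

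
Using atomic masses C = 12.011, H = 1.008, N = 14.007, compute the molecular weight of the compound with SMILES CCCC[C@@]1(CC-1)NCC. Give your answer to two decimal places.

141.26

Molecular formula: C9H19N.
M = 9×12.011 + 19×1.008 + 1×14.007 = 141.26 g/mol.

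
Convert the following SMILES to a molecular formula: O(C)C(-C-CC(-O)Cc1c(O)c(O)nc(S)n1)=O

Heavy atoms from the SMILES: 10 C, 2 N, 5 O, 1 S.
Implicit hydrogens by atom environment:
  4 × C (aromatic): no H
  3 × C: 2 H each → 6
  3 × O: 1 H each → 3
  2 × N (aromatic): no H
  2 × O: no H
  1 × C: 3 H
  1 × C: 1 H
  1 × C: no H
  1 × S: 1 H
  Total hydrogens = 14.
Molecular formula: C10H14N2O5S

C10H14N2O5S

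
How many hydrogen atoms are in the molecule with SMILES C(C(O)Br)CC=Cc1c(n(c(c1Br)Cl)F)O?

Hydrogens are implicit in SMILES; fill each atom to its normal valence:
  4 × C (aromatic): no H
  3 × C: 1 H each → 3
  2 × Br: no H
  2 × C: 2 H each → 4
  2 × O: 1 H each → 2
  1 × Cl: no H
  1 × F: no H
  1 × N (aromatic): no H
  Total hydrogens = 9.

9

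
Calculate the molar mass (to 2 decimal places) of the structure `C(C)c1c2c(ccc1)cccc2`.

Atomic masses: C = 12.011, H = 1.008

Molecular formula: C12H12.
M = 12×12.011 + 12×1.008 = 156.23 g/mol.

156.23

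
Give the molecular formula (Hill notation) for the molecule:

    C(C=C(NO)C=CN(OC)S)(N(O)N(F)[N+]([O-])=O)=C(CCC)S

C10H18FN5O5S2

Heavy atoms from the SMILES: 10 C, 1 F, 5 N, 5 O, 2 S.
Implicit hydrogens by atom environment:
  3 × C: 1 H each → 3
  3 × C: no H
  3 × N: no H
  2 × C: 3 H each → 6
  2 × C: 2 H each → 4
  2 × O: 1 H each → 2
  2 × O: no H
  2 × S: 1 H each → 2
  1 × F: no H
  1 × N: 1 H
  1 × N (charge +1): no H
  1 × O (charge -1): no H
  Total hydrogens = 18.
Molecular formula: C10H18FN5O5S2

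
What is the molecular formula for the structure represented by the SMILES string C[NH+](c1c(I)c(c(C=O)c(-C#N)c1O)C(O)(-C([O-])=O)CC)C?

C14H15IN2O5

Heavy atoms from the SMILES: 14 C, 1 I, 2 N, 5 O.
Implicit hydrogens by atom environment:
  6 × C (aromatic): no H
  3 × C: 3 H each → 9
  3 × C: no H
  2 × O: 1 H each → 2
  2 × O: no H
  1 × C: 2 H
  1 × C: 1 H
  1 × I: no H
  1 × N (charge +1): 1 H
  1 × N: no H
  1 × O (charge -1): no H
  Total hydrogens = 15.
Molecular formula: C14H15IN2O5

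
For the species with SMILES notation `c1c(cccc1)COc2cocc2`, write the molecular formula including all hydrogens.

C11H10O2

Heavy atoms from the SMILES: 11 C, 2 O.
Implicit hydrogens by atom environment:
  8 × C (aromatic): 1 H each → 8
  2 × C (aromatic): no H
  1 × C: 2 H
  1 × O (aromatic): no H
  1 × O: no H
  Total hydrogens = 10.
Molecular formula: C11H10O2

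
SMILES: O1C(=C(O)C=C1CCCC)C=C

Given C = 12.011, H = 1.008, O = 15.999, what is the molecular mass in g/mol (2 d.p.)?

Molecular formula: C10H14O2.
M = 10×12.011 + 14×1.008 + 2×15.999 = 166.22 g/mol.

166.22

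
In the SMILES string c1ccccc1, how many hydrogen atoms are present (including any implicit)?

6

Hydrogens are implicit in SMILES; fill each atom to its normal valence:
  6 × C (aromatic): 1 H each → 6
  Total hydrogens = 6.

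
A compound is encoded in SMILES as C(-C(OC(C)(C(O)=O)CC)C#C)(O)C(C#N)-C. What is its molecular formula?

C12H17NO4

Heavy atoms from the SMILES: 12 C, 1 N, 4 O.
Implicit hydrogens by atom environment:
  4 × C: 1 H each → 4
  4 × C: no H
  3 × C: 3 H each → 9
  2 × O: 1 H each → 2
  2 × O: no H
  1 × C: 2 H
  1 × N: no H
  Total hydrogens = 17.
Molecular formula: C12H17NO4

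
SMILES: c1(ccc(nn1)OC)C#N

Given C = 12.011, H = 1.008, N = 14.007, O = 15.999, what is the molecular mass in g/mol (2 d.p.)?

135.13

Molecular formula: C6H5N3O.
M = 6×12.011 + 5×1.008 + 3×14.007 + 1×15.999 = 135.13 g/mol.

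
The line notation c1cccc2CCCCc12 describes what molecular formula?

Heavy atoms from the SMILES: 10 C.
Implicit hydrogens by atom environment:
  4 × C: 2 H each → 8
  4 × C (aromatic): 1 H each → 4
  2 × C (aromatic): no H
  Total hydrogens = 12.
Molecular formula: C10H12

C10H12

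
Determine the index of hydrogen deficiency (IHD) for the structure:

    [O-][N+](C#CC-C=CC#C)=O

Molecular formula from the SMILES: C7H5NO2.
DoU = (2C + 2 + N − H − X)/2 = (2·7 + 2 + 1 − 5 − 0)/2 = 12/2 = 6.
(Structurally: 0 ring(s) + 6 π bond(s) = 6.)

6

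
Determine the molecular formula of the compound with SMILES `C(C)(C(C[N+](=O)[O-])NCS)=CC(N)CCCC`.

Heavy atoms from the SMILES: 11 C, 3 N, 2 O, 1 S.
Implicit hydrogens by atom environment:
  5 × C: 2 H each → 10
  3 × C: 1 H each → 3
  2 × C: 3 H each → 6
  1 × C: no H
  1 × N: 2 H
  1 × N: 1 H
  1 × N (charge +1): no H
  1 × O: no H
  1 × O (charge -1): no H
  1 × S: 1 H
  Total hydrogens = 23.
Molecular formula: C11H23N3O2S

C11H23N3O2S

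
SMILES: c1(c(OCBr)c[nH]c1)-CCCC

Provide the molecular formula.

Heavy atoms from the SMILES: 1 Br, 9 C, 1 N, 1 O.
Implicit hydrogens by atom environment:
  4 × C: 2 H each → 8
  2 × C (aromatic): 1 H each → 2
  2 × C (aromatic): no H
  1 × Br: no H
  1 × C: 3 H
  1 × N (aromatic): 1 H
  1 × O: no H
  Total hydrogens = 14.
Molecular formula: C9H14BrNO

C9H14BrNO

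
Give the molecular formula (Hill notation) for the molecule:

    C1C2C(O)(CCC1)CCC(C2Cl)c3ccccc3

C16H21ClO

Heavy atoms from the SMILES: 16 C, 1 Cl, 1 O.
Implicit hydrogens by atom environment:
  6 × C: 2 H each → 12
  5 × C (aromatic): 1 H each → 5
  3 × C: 1 H each → 3
  1 × C: no H
  1 × C (aromatic): no H
  1 × Cl: no H
  1 × O: 1 H
  Total hydrogens = 21.
Molecular formula: C16H21ClO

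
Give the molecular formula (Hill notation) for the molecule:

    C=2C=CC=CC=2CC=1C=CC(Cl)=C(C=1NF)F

C13H10ClF2N

Heavy atoms from the SMILES: 13 C, 1 Cl, 2 F, 1 N.
Implicit hydrogens by atom environment:
  7 × C (aromatic): 1 H each → 7
  5 × C (aromatic): no H
  2 × F: no H
  1 × C: 2 H
  1 × Cl: no H
  1 × N: 1 H
  Total hydrogens = 10.
Molecular formula: C13H10ClF2N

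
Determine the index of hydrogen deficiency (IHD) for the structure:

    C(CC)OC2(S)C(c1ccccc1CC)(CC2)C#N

Molecular formula from the SMILES: C16H21NOS.
DoU = (2C + 2 + N − H − X)/2 = (2·16 + 2 + 1 − 21 − 0)/2 = 14/2 = 7.
(Structurally: 2 ring(s) + 5 π bond(s) = 7.)

7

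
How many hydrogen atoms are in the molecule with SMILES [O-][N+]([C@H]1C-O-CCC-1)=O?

Hydrogens are implicit in SMILES; fill each atom to its normal valence:
  4 × C: 2 H each → 8
  2 × O: no H
  1 × C: 1 H
  1 × N (charge +1): no H
  1 × O (charge -1): no H
  Total hydrogens = 9.

9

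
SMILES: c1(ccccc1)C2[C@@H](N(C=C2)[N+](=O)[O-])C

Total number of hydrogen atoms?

Hydrogens are implicit in SMILES; fill each atom to its normal valence:
  5 × C (aromatic): 1 H each → 5
  4 × C: 1 H each → 4
  1 × C: 3 H
  1 × C (aromatic): no H
  1 × N: no H
  1 × N (charge +1): no H
  1 × O: no H
  1 × O (charge -1): no H
  Total hydrogens = 12.

12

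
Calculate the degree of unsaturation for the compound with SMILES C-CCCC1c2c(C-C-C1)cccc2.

5

Molecular formula from the SMILES: C14H20.
DoU = (2C + 2 + N − H − X)/2 = (2·14 + 2 + 0 − 20 − 0)/2 = 10/2 = 5.
(Structurally: 2 ring(s) + 3 π bond(s) = 5.)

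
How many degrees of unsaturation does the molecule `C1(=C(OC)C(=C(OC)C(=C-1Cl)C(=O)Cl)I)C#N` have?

7

Molecular formula from the SMILES: C10H6Cl2INO3.
DoU = (2C + 2 + N − H − X)/2 = (2·10 + 2 + 1 − 6 − 3)/2 = 14/2 = 7.
(Structurally: 1 ring(s) + 6 π bond(s) = 7.)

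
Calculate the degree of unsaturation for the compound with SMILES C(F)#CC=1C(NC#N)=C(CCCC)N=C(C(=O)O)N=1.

9

Molecular formula from the SMILES: C12H11FN4O2.
DoU = (2C + 2 + N − H − X)/2 = (2·12 + 2 + 4 − 11 − 1)/2 = 18/2 = 9.
(Structurally: 1 ring(s) + 8 π bond(s) = 9.)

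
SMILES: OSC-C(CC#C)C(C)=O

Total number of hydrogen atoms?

Hydrogens are implicit in SMILES; fill each atom to its normal valence:
  2 × C: 2 H each → 4
  2 × C: 1 H each → 2
  2 × C: no H
  1 × C: 3 H
  1 × O: 1 H
  1 × O: no H
  1 × S: no H
  Total hydrogens = 10.

10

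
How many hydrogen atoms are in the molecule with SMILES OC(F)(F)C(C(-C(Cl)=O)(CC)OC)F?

Hydrogens are implicit in SMILES; fill each atom to its normal valence:
  3 × C: no H
  3 × F: no H
  2 × C: 3 H each → 6
  2 × O: no H
  1 × C: 2 H
  1 × C: 1 H
  1 × Cl: no H
  1 × O: 1 H
  Total hydrogens = 10.

10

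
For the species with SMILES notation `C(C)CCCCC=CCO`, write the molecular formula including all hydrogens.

C9H18O

Heavy atoms from the SMILES: 9 C, 1 O.
Implicit hydrogens by atom environment:
  6 × C: 2 H each → 12
  2 × C: 1 H each → 2
  1 × C: 3 H
  1 × O: 1 H
  Total hydrogens = 18.
Molecular formula: C9H18O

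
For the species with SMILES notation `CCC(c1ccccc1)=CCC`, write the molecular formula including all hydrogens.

C12H16

Heavy atoms from the SMILES: 12 C.
Implicit hydrogens by atom environment:
  5 × C (aromatic): 1 H each → 5
  2 × C: 3 H each → 6
  2 × C: 2 H each → 4
  1 × C: 1 H
  1 × C: no H
  1 × C (aromatic): no H
  Total hydrogens = 16.
Molecular formula: C12H16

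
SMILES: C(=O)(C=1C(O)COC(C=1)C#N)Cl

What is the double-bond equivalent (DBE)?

Molecular formula from the SMILES: C7H6ClNO3.
DoU = (2C + 2 + N − H − X)/2 = (2·7 + 2 + 1 − 6 − 1)/2 = 10/2 = 5.
(Structurally: 1 ring(s) + 4 π bond(s) = 5.)

5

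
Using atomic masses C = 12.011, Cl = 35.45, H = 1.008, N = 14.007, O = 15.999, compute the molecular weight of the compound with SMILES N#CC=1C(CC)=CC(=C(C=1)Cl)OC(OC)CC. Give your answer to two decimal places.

Molecular formula: C13H16ClNO2.
M = 13×12.011 + 1×35.45 + 16×1.008 + 1×14.007 + 2×15.999 = 253.73 g/mol.

253.73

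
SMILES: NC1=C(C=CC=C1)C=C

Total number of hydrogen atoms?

9

Hydrogens are implicit in SMILES; fill each atom to its normal valence:
  4 × C (aromatic): 1 H each → 4
  2 × C (aromatic): no H
  1 × C: 2 H
  1 × C: 1 H
  1 × N: 2 H
  Total hydrogens = 9.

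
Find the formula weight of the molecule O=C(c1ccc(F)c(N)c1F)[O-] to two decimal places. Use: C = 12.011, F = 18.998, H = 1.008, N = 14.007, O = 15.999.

172.11

Molecular formula: C7H4F2NO2-.
M = 7×12.011 + 2×18.998 + 4×1.008 + 1×14.007 + 2×15.999 = 172.11 g/mol.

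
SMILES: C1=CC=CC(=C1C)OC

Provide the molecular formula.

Heavy atoms from the SMILES: 8 C, 1 O.
Implicit hydrogens by atom environment:
  4 × C (aromatic): 1 H each → 4
  2 × C: 3 H each → 6
  2 × C (aromatic): no H
  1 × O: no H
  Total hydrogens = 10.
Molecular formula: C8H10O

C8H10O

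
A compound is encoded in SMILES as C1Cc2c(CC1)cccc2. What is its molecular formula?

Heavy atoms from the SMILES: 10 C.
Implicit hydrogens by atom environment:
  4 × C: 2 H each → 8
  4 × C (aromatic): 1 H each → 4
  2 × C (aromatic): no H
  Total hydrogens = 12.
Molecular formula: C10H12

C10H12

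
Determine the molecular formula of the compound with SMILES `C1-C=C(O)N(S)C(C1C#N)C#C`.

Heavy atoms from the SMILES: 8 C, 2 N, 1 O, 1 S.
Implicit hydrogens by atom environment:
  4 × C: 1 H each → 4
  3 × C: no H
  2 × N: no H
  1 × C: 2 H
  1 × O: 1 H
  1 × S: 1 H
  Total hydrogens = 8.
Molecular formula: C8H8N2OS

C8H8N2OS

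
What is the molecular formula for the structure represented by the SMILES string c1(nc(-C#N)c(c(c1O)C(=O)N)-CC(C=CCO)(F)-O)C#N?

C13H11FN4O4

Heavy atoms from the SMILES: 13 C, 1 F, 4 N, 4 O.
Implicit hydrogens by atom environment:
  5 × C (aromatic): no H
  4 × C: no H
  3 × O: 1 H each → 3
  2 × C: 2 H each → 4
  2 × C: 1 H each → 2
  2 × N: no H
  1 × F: no H
  1 × N: 2 H
  1 × N (aromatic): no H
  1 × O: no H
  Total hydrogens = 11.
Molecular formula: C13H11FN4O4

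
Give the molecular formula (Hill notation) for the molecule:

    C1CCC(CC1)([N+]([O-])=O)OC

Heavy atoms from the SMILES: 7 C, 1 N, 3 O.
Implicit hydrogens by atom environment:
  5 × C: 2 H each → 10
  2 × O: no H
  1 × C: 3 H
  1 × C: no H
  1 × N (charge +1): no H
  1 × O (charge -1): no H
  Total hydrogens = 13.
Molecular formula: C7H13NO3

C7H13NO3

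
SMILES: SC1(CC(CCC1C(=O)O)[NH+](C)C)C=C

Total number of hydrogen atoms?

20

Hydrogens are implicit in SMILES; fill each atom to its normal valence:
  4 × C: 2 H each → 8
  3 × C: 1 H each → 3
  2 × C: 3 H each → 6
  2 × C: no H
  1 × N (charge +1): 1 H
  1 × O: 1 H
  1 × O: no H
  1 × S: 1 H
  Total hydrogens = 20.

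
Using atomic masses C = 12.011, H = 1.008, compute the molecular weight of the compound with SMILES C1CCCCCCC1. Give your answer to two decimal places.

Molecular formula: C8H16.
M = 8×12.011 + 16×1.008 = 112.22 g/mol.

112.22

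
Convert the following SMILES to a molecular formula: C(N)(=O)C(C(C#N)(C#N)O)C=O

Heavy atoms from the SMILES: 6 C, 3 N, 3 O.
Implicit hydrogens by atom environment:
  4 × C: no H
  2 × C: 1 H each → 2
  2 × N: no H
  2 × O: no H
  1 × N: 2 H
  1 × O: 1 H
  Total hydrogens = 5.
Molecular formula: C6H5N3O3

C6H5N3O3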